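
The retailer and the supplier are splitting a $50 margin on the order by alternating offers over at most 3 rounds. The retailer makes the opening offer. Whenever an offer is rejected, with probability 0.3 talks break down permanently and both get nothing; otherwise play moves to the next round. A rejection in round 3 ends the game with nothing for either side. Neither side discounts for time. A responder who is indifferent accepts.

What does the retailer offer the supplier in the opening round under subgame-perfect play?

10.5

By backward induction:
Round 3 (the retailer proposes): the supplier will accept anything ≥ 0, so the retailer offers 0 and keeps 50.
Round 2 (the supplier proposes): rejecting gives the retailer an expected 0.7 × 50 = 35, so the supplier offers 35, keeping 15.
Round 1 (the retailer proposes): rejecting gives the supplier an expected 0.7 × 15 = 10.5; the retailer offers that and keeps 39.5.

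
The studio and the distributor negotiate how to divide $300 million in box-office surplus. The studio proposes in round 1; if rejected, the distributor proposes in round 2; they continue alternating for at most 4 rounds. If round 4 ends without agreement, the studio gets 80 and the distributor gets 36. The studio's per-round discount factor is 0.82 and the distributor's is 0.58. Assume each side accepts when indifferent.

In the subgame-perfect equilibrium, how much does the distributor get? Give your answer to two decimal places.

Solve by backward induction from round 4.
Round 4 (the distributor proposes): the studio gets 80 if talks fail, so the distributor offers 80 and keeps 220.
Round 3 (the studio proposes): the distributor can get 220 next round, worth 0.58 × 220 = 127.6 now, so the studio offers 127.6, keeping 172.4.
Round 2 (the distributor proposes): the studio can get 172.4 next round, worth 0.82 × 172.4 = 141.368 now. The distributor offers 141.368 and keeps 300 − 141.368 = 158.632.
Round 1 (the studio proposes): the distributor can get 158.632 next round, worth 0.58 × 158.632 = 92.00656 now; the studio offers that and keeps 207.99344.

92.01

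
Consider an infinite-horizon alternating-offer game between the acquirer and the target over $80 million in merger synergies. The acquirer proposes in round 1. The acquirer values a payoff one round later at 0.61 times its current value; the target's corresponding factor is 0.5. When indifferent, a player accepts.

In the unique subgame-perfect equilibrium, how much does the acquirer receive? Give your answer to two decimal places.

57.55

In a stationary SPE each proposer offers the other exactly their discounted continuation value.
If the acquirer keeps x when proposing and the target keeps y when proposing, then x = 80 − 0.5y and y = 80 − 0.61x.
Solving: x = 80(1 − 0.5) / (1 − 0.61·0.5) = 40 / 0.695 ≈ 57.5540.
The target gets 80 − 57.5540 ≈ 22.4460.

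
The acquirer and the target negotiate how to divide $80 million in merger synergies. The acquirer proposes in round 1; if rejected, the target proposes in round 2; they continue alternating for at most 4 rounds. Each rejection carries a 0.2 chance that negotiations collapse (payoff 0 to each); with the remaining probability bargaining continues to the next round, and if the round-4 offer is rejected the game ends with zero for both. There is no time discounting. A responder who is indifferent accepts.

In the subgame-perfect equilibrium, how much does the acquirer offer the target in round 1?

53.76

Round 4 (the target proposes): rejection yields 0 for the acquirer; the target offers 0 and keeps 80.
Round 3 (the acquirer proposes): rejecting gives the target an expected 0.8 × 80 = 64. The acquirer offers 64 and keeps 80 − 64 = 16.
Round 2 (the target proposes): rejecting gives the acquirer an expected 0.8 × 16 = 12.8, so the target offers 12.8, keeping 67.2.
Round 1 (the acquirer proposes): rejecting gives the target an expected 0.8 × 67.2 = 53.76, so the acquirer offers 53.76, keeping 26.24.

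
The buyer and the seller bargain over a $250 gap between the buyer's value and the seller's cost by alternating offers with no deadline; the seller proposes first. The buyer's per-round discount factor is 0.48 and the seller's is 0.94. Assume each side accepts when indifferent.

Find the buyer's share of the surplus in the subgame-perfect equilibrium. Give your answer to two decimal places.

Let x be the seller's share when the seller proposes and y be the buyer's share when the buyer proposes.
The buyer accepts iff offered ≥ 0.48·y, so x = 250 − 0.48y. Symmetrically y = 250 − 0.94x.
Substituting: x = 250 − 0.48(250 − 0.94x), giving x(1 − 0.94·0.48) = 250(1 − 0.48).
So x = 250 × 0.52 / 0.5488 ≈ 236.8805, and the buyer receives 250 − x ≈ 13.1195.

13.12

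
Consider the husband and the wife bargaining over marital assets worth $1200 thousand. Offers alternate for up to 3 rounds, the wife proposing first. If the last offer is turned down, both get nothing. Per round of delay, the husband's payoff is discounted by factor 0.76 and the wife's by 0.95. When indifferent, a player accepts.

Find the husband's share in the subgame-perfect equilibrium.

45.6

Round 3 (the wife proposes): rejection yields 0 for the husband; the wife offers 0 and keeps 1200.
Round 2 (the husband proposes): the wife can get 1200 next round, worth 0.95 × 1200 = 1140 now, so the husband offers 1140, keeping 60.
Round 1 (the wife proposes): the husband can get 60 next round, worth 0.76 × 60 = 45.6 now, so the wife offers 45.6, keeping 1154.4.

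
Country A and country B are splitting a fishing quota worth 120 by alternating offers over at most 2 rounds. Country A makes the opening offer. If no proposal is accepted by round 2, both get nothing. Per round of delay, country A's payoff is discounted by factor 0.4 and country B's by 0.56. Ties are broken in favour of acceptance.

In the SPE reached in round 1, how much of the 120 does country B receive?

Round 2 (country B proposes): country A will accept anything ≥ 0, so country B offers 0 and keeps 120.
Round 1 (country A proposes): country B can get 120 next round, worth 0.56 × 120 = 67.2 now; country A offers that and keeps 52.8.

67.2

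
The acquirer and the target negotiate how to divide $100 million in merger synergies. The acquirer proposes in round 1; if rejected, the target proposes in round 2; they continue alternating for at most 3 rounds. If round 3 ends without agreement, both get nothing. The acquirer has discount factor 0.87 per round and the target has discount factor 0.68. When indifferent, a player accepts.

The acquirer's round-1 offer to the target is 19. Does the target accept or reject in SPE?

Round 3 (the acquirer proposes): rejection yields 0 for the target; the acquirer offers 0 and keeps 100.
Round 2 (the target proposes): the acquirer can get 100 next round, worth 0.87 × 100 = 87 now. The target offers 87 and keeps 100 − 87 = 13.
So by rejecting in round 1, the target gets 13 next round, worth 0.68 × 13 = 8.84 now.
Offer 19 ≥ 8.84, so the target accepts.

Accept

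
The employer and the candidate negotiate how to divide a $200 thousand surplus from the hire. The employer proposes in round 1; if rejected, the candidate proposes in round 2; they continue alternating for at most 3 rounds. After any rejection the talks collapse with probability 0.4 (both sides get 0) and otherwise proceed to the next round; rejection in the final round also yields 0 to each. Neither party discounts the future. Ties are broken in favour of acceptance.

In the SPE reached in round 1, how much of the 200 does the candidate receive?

48

By backward induction:
Round 3 (the employer proposes): rejection yields 0 for the candidate; the employer offers 0 and keeps 200.
Round 2 (the candidate proposes): rejecting gives the employer an expected 0.6 × 200 = 120; the candidate offers that and keeps 80.
Round 1 (the employer proposes): rejecting gives the candidate an expected 0.6 × 80 = 48, so the employer offers 48, keeping 152.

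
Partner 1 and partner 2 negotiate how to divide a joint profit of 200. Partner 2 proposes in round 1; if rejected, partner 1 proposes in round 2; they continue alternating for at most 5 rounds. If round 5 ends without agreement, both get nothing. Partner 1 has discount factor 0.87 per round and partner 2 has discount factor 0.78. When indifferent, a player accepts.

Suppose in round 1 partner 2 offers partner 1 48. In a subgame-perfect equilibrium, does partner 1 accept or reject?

Work out partner 1's continuation value if the offer is rejected.
Round 5 (partner 2 proposes): partner 1 will accept anything ≥ 0, so partner 2 offers 0 and keeps 200.
Round 4 (partner 1 proposes): partner 2 can get 200 next round, worth 0.78 × 200 = 156 now, so partner 1 offers 156, keeping 44.
Round 3 (partner 2 proposes): partner 1 can get 44 next round, worth 0.87 × 44 = 38.28 now. Partner 2 offers 38.28 and keeps 200 − 38.28 = 161.72.
Round 2 (partner 1 proposes): partner 2 can get 161.72 next round, worth 0.78 × 161.72 = 126.1416 now, so partner 1 offers 126.1416, keeping 73.8584.
So by rejecting in round 1, partner 1 gets 73.8584 next round, worth 0.87 × 73.8584 = 64.256808 now.
Offer 48 < 64.256808, so partner 1 rejects.

Reject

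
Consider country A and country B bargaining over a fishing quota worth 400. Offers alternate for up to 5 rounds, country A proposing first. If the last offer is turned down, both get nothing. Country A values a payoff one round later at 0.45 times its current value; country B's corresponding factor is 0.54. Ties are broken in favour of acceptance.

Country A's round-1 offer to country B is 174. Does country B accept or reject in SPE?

Accept

Round 5 (country A proposes): rejection yields 0 for country B; country A offers 0 and keeps 400.
Round 4 (country B proposes): country A can get 400 next round, worth 0.45 × 400 = 180 now, so country B offers 180, keeping 220.
Round 3 (country A proposes): country B can get 220 next round, worth 0.54 × 220 = 118.8 now, so country A offers 118.8, keeping 281.2.
Round 2 (country B proposes): country A can get 281.2 next round, worth 0.45 × 281.2 = 126.54 now, so country B offers 126.54, keeping 273.46.
So by rejecting in round 1, country B gets 273.46 next round, worth 0.54 × 273.46 = 147.6684 now.
Offer 174 ≥ 147.6684, so country B accepts.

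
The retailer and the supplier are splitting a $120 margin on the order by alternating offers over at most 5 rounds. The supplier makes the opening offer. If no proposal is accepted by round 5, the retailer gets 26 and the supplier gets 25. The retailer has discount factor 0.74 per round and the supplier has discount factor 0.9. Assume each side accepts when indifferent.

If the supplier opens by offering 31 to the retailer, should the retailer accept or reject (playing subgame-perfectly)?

Accept

Round 5 (the supplier proposes): the retailer gets 26 if talks fail, so the supplier offers 26 and keeps 94.
Round 4 (the retailer proposes): the supplier can get 94 next round, worth 0.9 × 94 = 84.6 now. The retailer offers 84.6 and keeps 120 − 84.6 = 35.4.
Round 3 (the supplier proposes): the retailer can get 35.4 next round, worth 0.74 × 35.4 = 26.196 now. The supplier offers 26.196 and keeps 120 − 26.196 = 93.804.
Round 2 (the retailer proposes): the supplier can get 93.804 next round, worth 0.9 × 93.804 = 84.4236 now; the retailer offers that and keeps 35.5764.
So by rejecting in round 1, the retailer gets 35.5764 next round, worth 0.74 × 35.5764 = 26.326536 now.
Offer 31 ≥ 26.326536, so the retailer accepts.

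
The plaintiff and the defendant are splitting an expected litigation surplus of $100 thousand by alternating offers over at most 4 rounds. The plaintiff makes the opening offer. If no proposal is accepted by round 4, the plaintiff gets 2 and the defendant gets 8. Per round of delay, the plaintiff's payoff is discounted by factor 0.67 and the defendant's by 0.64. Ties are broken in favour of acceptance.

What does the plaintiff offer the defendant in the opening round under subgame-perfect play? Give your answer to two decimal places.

48.01

Round 4 (the defendant proposes): the plaintiff gets 2 if talks fail, so the defendant offers 2 and keeps 98.
Round 3 (the plaintiff proposes): the defendant can get 98 next round, worth 0.64 × 98 = 62.72 now; the plaintiff offers that and keeps 37.28.
Round 2 (the defendant proposes): the plaintiff can get 37.28 next round, worth 0.67 × 37.28 = 24.9776 now; the defendant offers that and keeps 75.0224.
Round 1 (the plaintiff proposes): the defendant can get 75.0224 next round, worth 0.64 × 75.0224 = 48.014336 now. The plaintiff offers 48.014336 and keeps 100 − 48.014336 = 51.985664.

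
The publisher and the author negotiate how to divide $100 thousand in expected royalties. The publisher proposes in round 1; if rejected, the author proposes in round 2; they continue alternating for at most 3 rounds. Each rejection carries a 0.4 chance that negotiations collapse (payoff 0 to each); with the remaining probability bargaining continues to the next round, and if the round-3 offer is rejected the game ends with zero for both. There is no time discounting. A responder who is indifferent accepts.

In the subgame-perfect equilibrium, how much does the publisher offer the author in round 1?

24

By backward induction:
Round 3 (the publisher proposes): rejection yields 0 for the author; the publisher offers 0 and keeps 100.
Round 2 (the author proposes): rejecting gives the publisher an expected 0.6 × 100 = 60, so the author offers 60, keeping 40.
Round 1 (the publisher proposes): rejecting gives the author an expected 0.6 × 40 = 24; the publisher offers that and keeps 76.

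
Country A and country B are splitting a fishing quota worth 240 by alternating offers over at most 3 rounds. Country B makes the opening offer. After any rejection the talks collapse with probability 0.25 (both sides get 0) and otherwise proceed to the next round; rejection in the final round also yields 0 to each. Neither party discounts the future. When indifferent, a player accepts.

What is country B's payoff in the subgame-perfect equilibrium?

Round 3 (country B proposes): rejection yields 0 for country A; country B offers 0 and keeps 240.
Round 2 (country A proposes): rejecting gives country B an expected 0.75 × 240 = 180. Country A offers 180 and keeps 240 − 180 = 60.
Round 1 (country B proposes): rejecting gives country A an expected 0.75 × 60 = 45. Country B offers 45 and keeps 240 − 45 = 195.

195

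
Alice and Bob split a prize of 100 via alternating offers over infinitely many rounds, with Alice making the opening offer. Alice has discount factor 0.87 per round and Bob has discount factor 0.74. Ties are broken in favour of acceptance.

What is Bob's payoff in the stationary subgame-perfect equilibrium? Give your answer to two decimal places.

27.01

When Alice proposes, Bob accepts any offer worth at least 0.74 times what Bob would get by proposing next round; and vice versa.
This gives x = 100 − 0.74y and y = 100 − 0.87x, where x and y are each side's share when it proposes.
Hence (1 − 0.74·0.87)x = 100(1 − 0.74), i.e. 0.3562·x = 26.
x ≈ 72.9927; Bob's share is 100 − x ≈ 27.0073.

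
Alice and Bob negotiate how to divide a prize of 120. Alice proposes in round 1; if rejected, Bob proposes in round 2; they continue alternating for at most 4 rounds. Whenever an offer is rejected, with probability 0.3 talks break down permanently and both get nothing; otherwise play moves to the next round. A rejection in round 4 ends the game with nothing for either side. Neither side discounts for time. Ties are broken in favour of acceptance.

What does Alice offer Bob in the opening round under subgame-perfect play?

By backward induction:
Round 4 (Bob proposes): rejection yields 0 for Alice; Bob offers 0 and keeps 120.
Round 3 (Alice proposes): rejecting gives Bob an expected 0.7 × 120 = 84; Alice offers that and keeps 36.
Round 2 (Bob proposes): rejecting gives Alice an expected 0.7 × 36 = 25.2. Bob offers 25.2 and keeps 120 − 25.2 = 94.8.
Round 1 (Alice proposes): rejecting gives Bob an expected 0.7 × 94.8 = 66.36; Alice offers that and keeps 53.64.

66.36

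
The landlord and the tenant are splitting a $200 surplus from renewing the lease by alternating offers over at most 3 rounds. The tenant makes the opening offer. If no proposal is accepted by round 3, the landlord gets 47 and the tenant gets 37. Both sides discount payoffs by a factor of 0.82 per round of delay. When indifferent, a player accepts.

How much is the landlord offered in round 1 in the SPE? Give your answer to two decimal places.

61.12

Round 3 (the tenant proposes): the landlord gets 47 if talks fail, so the tenant offers 47 and keeps 153.
Round 2 (the landlord proposes): the tenant can get 153 next round, worth 0.82 × 153 = 125.46 now, so the landlord offers 125.46, keeping 74.54.
Round 1 (the tenant proposes): the landlord can get 74.54 next round, worth 0.82 × 74.54 = 61.1228 now; the tenant offers that and keeps 138.8772.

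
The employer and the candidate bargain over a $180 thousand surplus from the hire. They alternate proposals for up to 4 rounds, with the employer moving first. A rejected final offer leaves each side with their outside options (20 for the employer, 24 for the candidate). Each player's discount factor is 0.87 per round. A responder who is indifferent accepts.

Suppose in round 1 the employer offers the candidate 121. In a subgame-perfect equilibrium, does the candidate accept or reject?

Reject

Work out the candidate's continuation value if the offer is rejected.
Round 4 (the candidate proposes): the employer gets 20 if talks fail, so the candidate offers 20 and keeps 160.
Round 3 (the employer proposes): the candidate can get 160 next round, worth 0.87 × 160 = 139.2 now; the employer offers that and keeps 40.8.
Round 2 (the candidate proposes): the employer can get 40.8 next round, worth 0.87 × 40.8 = 35.496 now, so the candidate offers 35.496, keeping 144.504.
So by rejecting in round 1, the candidate gets 144.504 next round, worth 0.87 × 144.504 = 125.71848 now.
Offer 121 < 125.71848, so the candidate rejects.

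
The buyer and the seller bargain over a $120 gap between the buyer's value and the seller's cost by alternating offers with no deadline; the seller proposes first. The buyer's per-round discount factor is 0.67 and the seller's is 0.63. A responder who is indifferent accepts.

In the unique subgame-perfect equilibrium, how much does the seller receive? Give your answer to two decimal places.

When the seller proposes, the buyer accepts any offer worth at least 0.67 times what the buyer would get by proposing next round; and vice versa.
This gives x = 120 − 0.67y and y = 120 − 0.63x, where x and y are each side's share when it proposes.
Hence (1 − 0.67·0.63)x = 120(1 − 0.67), i.e. 0.5779·x = 39.6.
x ≈ 68.5240; the buyer's share is 120 − x ≈ 51.4760.

68.52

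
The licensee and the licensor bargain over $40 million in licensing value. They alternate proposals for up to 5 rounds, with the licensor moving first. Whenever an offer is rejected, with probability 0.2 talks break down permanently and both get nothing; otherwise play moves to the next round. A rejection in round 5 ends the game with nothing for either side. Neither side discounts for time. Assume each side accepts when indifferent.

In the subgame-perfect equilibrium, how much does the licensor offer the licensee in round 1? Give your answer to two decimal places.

Round 5 (the licensor proposes): the licensee will accept anything ≥ 0, so the licensor offers 0 and keeps 40.
Round 4 (the licensee proposes): rejecting gives the licensor an expected 0.8 × 40 = 32, so the licensee offers 32, keeping 8.
Round 3 (the licensor proposes): rejecting gives the licensee an expected 0.8 × 8 = 6.4. The licensor offers 6.4 and keeps 40 − 6.4 = 33.6.
Round 2 (the licensee proposes): rejecting gives the licensor an expected 0.8 × 33.6 = 26.88; the licensee offers that and keeps 13.12.
Round 1 (the licensor proposes): rejecting gives the licensee an expected 0.8 × 13.12 = 10.496. The licensor offers 10.496 and keeps 40 − 10.496 = 29.504.

10.50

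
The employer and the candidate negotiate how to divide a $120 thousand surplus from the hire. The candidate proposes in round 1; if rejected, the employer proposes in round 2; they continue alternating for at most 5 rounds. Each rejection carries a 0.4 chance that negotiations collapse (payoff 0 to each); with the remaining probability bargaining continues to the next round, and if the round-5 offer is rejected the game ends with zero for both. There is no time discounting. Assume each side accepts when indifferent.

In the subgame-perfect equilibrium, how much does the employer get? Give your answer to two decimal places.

Round 5 (the candidate proposes): the employer will accept anything ≥ 0, so the candidate offers 0 and keeps 120.
Round 4 (the employer proposes): rejecting gives the candidate an expected 0.6 × 120 = 72; the employer offers that and keeps 48.
Round 3 (the candidate proposes): rejecting gives the employer an expected 0.6 × 48 = 28.8, so the candidate offers 28.8, keeping 91.2.
Round 2 (the employer proposes): rejecting gives the candidate an expected 0.6 × 91.2 = 54.72; the employer offers that and keeps 65.28.
Round 1 (the candidate proposes): rejecting gives the employer an expected 0.6 × 65.28 = 39.168; the candidate offers that and keeps 80.832.

39.17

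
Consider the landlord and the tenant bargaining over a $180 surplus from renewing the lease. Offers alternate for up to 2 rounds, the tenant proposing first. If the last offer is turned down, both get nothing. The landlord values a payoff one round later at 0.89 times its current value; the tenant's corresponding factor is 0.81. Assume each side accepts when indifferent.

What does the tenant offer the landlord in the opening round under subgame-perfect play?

160.2

Round 2 (the landlord proposes): rejection yields 0 for the tenant; the landlord offers 0 and keeps 180.
Round 1 (the tenant proposes): the landlord can get 180 next round, worth 0.89 × 180 = 160.2 now, so the tenant offers 160.2, keeping 19.8.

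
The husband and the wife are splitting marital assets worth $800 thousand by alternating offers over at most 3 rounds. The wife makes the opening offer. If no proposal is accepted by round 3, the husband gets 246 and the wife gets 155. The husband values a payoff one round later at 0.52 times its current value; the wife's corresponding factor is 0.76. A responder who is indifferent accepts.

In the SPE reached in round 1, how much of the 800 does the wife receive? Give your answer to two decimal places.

602.94

Round 3 (the wife proposes): the husband gets 246 if talks fail, so the wife offers 246 and keeps 554.
Round 2 (the husband proposes): the wife can get 554 next round, worth 0.76 × 554 = 421.04 now. The husband offers 421.04 and keeps 800 − 421.04 = 378.96.
Round 1 (the wife proposes): the husband can get 378.96 next round, worth 0.52 × 378.96 = 197.0592 now, so the wife offers 197.0592, keeping 602.9408.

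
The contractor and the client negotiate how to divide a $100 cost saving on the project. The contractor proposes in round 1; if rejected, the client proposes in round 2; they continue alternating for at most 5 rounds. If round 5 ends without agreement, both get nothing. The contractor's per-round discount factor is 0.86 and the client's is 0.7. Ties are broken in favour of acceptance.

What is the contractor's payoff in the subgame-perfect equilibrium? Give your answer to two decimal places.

Solve by backward induction from round 5.
Round 5 (the contractor proposes): the client will accept anything ≥ 0, so the contractor offers 0 and keeps 100.
Round 4 (the client proposes): the contractor can get 100 next round, worth 0.86 × 100 = 86 now; the client offers that and keeps 14.
Round 3 (the contractor proposes): the client can get 14 next round, worth 0.7 × 14 = 9.8 now, so the contractor offers 9.8, keeping 90.2.
Round 2 (the client proposes): the contractor can get 90.2 next round, worth 0.86 × 90.2 = 77.572 now. The client offers 77.572 and keeps 100 − 77.572 = 22.428.
Round 1 (the contractor proposes): the client can get 22.428 next round, worth 0.7 × 22.428 = 15.6996 now. The contractor offers 15.6996 and keeps 100 − 15.6996 = 84.3004.

84.30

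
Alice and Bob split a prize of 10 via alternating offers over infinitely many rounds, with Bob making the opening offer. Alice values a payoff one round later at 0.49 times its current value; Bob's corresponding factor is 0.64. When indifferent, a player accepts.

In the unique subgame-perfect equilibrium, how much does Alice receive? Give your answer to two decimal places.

Let x be Bob's share when Bob proposes and y be Alice's share when Alice proposes.
Alice accepts iff offered ≥ 0.49·y, so x = 10 − 0.49y. Symmetrically y = 10 − 0.64x.
Substituting: x = 10 − 0.49(10 − 0.64x), giving x(1 − 0.64·0.49) = 10(1 − 0.49).
So x = 10 × 0.51 / 0.6864 ≈ 7.4301, and Alice receives 10 − x ≈ 2.5699.

2.57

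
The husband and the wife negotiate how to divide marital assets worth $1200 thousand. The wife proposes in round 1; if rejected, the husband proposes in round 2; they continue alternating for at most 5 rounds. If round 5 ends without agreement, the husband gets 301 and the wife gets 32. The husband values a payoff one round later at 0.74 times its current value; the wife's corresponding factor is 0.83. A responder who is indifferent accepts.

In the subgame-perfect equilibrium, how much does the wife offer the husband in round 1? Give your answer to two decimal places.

Round 5 (the wife proposes): the husband gets 301 if talks fail, so the wife offers 301 and keeps 899.
Round 4 (the husband proposes): the wife can get 899 next round, worth 0.83 × 899 = 746.17 now. The husband offers 746.17 and keeps 1200 − 746.17 = 453.83.
Round 3 (the wife proposes): the husband can get 453.83 next round, worth 0.74 × 453.83 = 335.8342 now; the wife offers that and keeps 864.1658.
Round 2 (the husband proposes): the wife can get 864.1658 next round, worth 0.83 × 864.1658 = 717.257614 now. The husband offers 717.257614 and keeps 1200 − 717.257614 = 482.742386.
Round 1 (the wife proposes): the husband can get 482.742386 next round, worth 0.74 × 482.742386 = 357.22936564 now, so the wife offers 357.22936564, keeping 842.77063436.

357.23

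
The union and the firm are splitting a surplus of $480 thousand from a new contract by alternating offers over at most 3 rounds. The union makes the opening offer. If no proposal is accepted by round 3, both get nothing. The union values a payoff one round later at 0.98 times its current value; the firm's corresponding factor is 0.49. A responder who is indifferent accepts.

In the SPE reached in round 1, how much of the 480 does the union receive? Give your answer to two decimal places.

475.30

Round 3 (the union proposes): rejection yields 0 for the firm; the union offers 0 and keeps 480.
Round 2 (the firm proposes): the union can get 480 next round, worth 0.98 × 480 = 470.4 now. The firm offers 470.4 and keeps 480 − 470.4 = 9.6.
Round 1 (the union proposes): the firm can get 9.6 next round, worth 0.49 × 9.6 = 4.704 now; the union offers that and keeps 475.296.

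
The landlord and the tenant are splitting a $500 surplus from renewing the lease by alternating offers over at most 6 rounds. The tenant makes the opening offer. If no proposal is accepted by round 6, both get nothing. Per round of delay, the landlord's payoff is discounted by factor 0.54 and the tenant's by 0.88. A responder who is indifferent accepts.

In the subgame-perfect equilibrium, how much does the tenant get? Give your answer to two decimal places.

Round 6 (the landlord proposes): the tenant will accept anything ≥ 0, so the landlord offers 0 and keeps 500.
Round 5 (the tenant proposes): the landlord can get 500 next round, worth 0.54 × 500 = 270 now, so the tenant offers 270, keeping 230.
Round 4 (the landlord proposes): the tenant can get 230 next round, worth 0.88 × 230 = 202.4 now. The landlord offers 202.4 and keeps 500 − 202.4 = 297.6.
Round 3 (the tenant proposes): the landlord can get 297.6 next round, worth 0.54 × 297.6 = 160.704 now. The tenant offers 160.704 and keeps 500 − 160.704 = 339.296.
Round 2 (the landlord proposes): the tenant can get 339.296 next round, worth 0.88 × 339.296 = 298.58048 now; the landlord offers that and keeps 201.41952.
Round 1 (the tenant proposes): the landlord can get 201.41952 next round, worth 0.54 × 201.41952 = 108.7665408 now, so the tenant offers 108.7665408, keeping 391.2334592.

391.23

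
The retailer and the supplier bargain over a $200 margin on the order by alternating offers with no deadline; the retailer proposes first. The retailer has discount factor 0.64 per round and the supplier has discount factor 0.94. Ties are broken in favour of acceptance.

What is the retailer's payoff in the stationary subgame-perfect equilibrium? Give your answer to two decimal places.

30.12

When the retailer proposes, the supplier accepts any offer worth at least 0.94 times what the supplier would get by proposing next round; and vice versa.
This gives x = 200 − 0.94y and y = 200 − 0.64x, where x and y are each side's share when it proposes.
Hence (1 − 0.94·0.64)x = 200(1 − 0.94), i.e. 0.3984·x = 12.
x ≈ 30.1205; the supplier's share is 200 − x ≈ 169.8795.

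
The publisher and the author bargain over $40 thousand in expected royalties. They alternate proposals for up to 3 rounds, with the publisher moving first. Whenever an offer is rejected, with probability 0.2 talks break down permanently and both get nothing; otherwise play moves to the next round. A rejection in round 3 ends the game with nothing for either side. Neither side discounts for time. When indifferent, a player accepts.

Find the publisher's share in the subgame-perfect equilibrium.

By backward induction:
Round 3 (the publisher proposes): the author will accept anything ≥ 0, so the publisher offers 0 and keeps 40.
Round 2 (the author proposes): rejecting gives the publisher an expected 0.8 × 40 = 32, so the author offers 32, keeping 8.
Round 1 (the publisher proposes): rejecting gives the author an expected 0.8 × 8 = 6.4. The publisher offers 6.4 and keeps 40 − 6.4 = 33.6.

33.6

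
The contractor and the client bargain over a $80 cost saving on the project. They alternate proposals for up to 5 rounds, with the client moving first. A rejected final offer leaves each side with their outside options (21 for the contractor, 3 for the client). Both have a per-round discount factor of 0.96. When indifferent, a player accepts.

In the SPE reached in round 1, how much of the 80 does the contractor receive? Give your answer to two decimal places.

23.74

By backward induction:
Round 5 (the client proposes): the contractor gets 21 if talks fail, so the client offers 21 and keeps 59.
Round 4 (the contractor proposes): the client can get 59 next round, worth 0.96 × 59 = 56.64 now, so the contractor offers 56.64, keeping 23.36.
Round 3 (the client proposes): the contractor can get 23.36 next round, worth 0.96 × 23.36 = 22.4256 now; the client offers that and keeps 57.5744.
Round 2 (the contractor proposes): the client can get 57.5744 next round, worth 0.96 × 57.5744 = 55.271424 now. The contractor offers 55.271424 and keeps 80 − 55.271424 = 24.728576.
Round 1 (the client proposes): the contractor can get 24.728576 next round, worth 0.96 × 24.728576 = 23.73943296 now. The client offers 23.73943296 and keeps 80 − 23.73943296 = 56.26056704.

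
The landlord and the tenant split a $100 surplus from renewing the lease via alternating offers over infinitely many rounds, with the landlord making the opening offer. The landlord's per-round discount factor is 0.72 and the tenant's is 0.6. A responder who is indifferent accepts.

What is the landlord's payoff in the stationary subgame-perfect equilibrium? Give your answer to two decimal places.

70.42

Let x be the landlord's share when the landlord proposes and y be the tenant's share when the tenant proposes.
The tenant accepts iff offered ≥ 0.6·y, so x = 100 − 0.6y. Symmetrically y = 100 − 0.72x.
Substituting: x = 100 − 0.6(100 − 0.72x), giving x(1 − 0.72·0.6) = 100(1 − 0.6).
So x = 100 × 0.4 / 0.568 ≈ 70.4225, and the tenant receives 100 − x ≈ 29.5775.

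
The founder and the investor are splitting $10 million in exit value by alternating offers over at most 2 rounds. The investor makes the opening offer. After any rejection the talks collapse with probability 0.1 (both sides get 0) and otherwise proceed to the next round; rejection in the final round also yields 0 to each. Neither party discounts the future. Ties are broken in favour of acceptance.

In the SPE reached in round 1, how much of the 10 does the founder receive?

9

Round 2 (the founder proposes): rejection yields 0 for the investor; the founder offers 0 and keeps 10.
Round 1 (the investor proposes): rejecting gives the founder an expected 0.9 × 10 = 9; the investor offers that and keeps 1.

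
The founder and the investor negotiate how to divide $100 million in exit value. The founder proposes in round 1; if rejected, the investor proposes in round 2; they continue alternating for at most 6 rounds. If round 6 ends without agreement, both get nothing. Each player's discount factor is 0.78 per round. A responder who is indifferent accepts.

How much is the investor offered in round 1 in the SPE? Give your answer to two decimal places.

By backward induction:
Round 6 (the investor proposes): rejection yields 0 for the founder; the investor offers 0 and keeps 100.
Round 5 (the founder proposes): the investor can get 100 next round, worth 0.78 × 100 = 78 now. The founder offers 78 and keeps 100 − 78 = 22.
Round 4 (the investor proposes): the founder can get 22 next round, worth 0.78 × 22 = 17.16 now; the investor offers that and keeps 82.84.
Round 3 (the founder proposes): the investor can get 82.84 next round, worth 0.78 × 82.84 = 64.6152 now. The founder offers 64.6152 and keeps 100 − 64.6152 = 35.3848.
Round 2 (the investor proposes): the founder can get 35.3848 next round, worth 0.78 × 35.3848 = 27.600144 now; the investor offers that and keeps 72.399856.
Round 1 (the founder proposes): the investor can get 72.399856 next round, worth 0.78 × 72.399856 = 56.47188768 now; the founder offers that and keeps 43.52811232.

56.47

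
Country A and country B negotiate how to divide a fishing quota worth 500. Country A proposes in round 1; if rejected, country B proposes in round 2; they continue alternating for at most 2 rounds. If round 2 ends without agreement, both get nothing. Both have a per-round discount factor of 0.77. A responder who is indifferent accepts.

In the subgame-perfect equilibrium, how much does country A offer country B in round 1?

By backward induction:
Round 2 (country B proposes): rejection yields 0 for country A; country B offers 0 and keeps 500.
Round 1 (country A proposes): country B can get 500 next round, worth 0.77 × 500 = 385 now. Country A offers 385 and keeps 500 − 385 = 115.

385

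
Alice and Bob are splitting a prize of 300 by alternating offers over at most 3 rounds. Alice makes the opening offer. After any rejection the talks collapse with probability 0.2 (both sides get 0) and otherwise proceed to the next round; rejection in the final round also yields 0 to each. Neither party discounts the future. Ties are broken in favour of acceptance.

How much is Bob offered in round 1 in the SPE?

48

By backward induction:
Round 3 (Alice proposes): rejection yields 0 for Bob; Alice offers 0 and keeps 300.
Round 2 (Bob proposes): rejecting gives Alice an expected 0.8 × 300 = 240. Bob offers 240 and keeps 300 − 240 = 60.
Round 1 (Alice proposes): rejecting gives Bob an expected 0.8 × 60 = 48. Alice offers 48 and keeps 300 − 48 = 252.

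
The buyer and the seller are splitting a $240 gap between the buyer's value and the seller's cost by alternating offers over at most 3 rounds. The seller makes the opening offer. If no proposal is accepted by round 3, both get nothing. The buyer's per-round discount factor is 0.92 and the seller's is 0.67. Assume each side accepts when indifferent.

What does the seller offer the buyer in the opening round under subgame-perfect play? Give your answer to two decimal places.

Work backward from the last round.
Round 3 (the seller proposes): the buyer will accept anything ≥ 0, so the seller offers 0 and keeps 240.
Round 2 (the buyer proposes): the seller can get 240 next round, worth 0.67 × 240 = 160.8 now; the buyer offers that and keeps 79.2.
Round 1 (the seller proposes): the buyer can get 79.2 next round, worth 0.92 × 79.2 = 72.864 now; the seller offers that and keeps 167.136.

72.86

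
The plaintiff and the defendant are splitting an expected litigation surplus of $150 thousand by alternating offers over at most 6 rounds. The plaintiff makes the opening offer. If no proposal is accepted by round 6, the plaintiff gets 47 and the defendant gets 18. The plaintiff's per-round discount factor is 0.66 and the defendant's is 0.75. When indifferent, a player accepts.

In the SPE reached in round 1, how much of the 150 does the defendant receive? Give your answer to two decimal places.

76.11

Round 6 (the defendant proposes): the plaintiff gets 47 if talks fail, so the defendant offers 47 and keeps 103.
Round 5 (the plaintiff proposes): the defendant can get 103 next round, worth 0.75 × 103 = 77.25 now; the plaintiff offers that and keeps 72.75.
Round 4 (the defendant proposes): the plaintiff can get 72.75 next round, worth 0.66 × 72.75 = 48.015 now; the defendant offers that and keeps 101.985.
Round 3 (the plaintiff proposes): the defendant can get 101.985 next round, worth 0.75 × 101.985 = 76.48875 now; the plaintiff offers that and keeps 73.51125.
Round 2 (the defendant proposes): the plaintiff can get 73.51125 next round, worth 0.66 × 73.51125 = 48.517425 now, so the defendant offers 48.517425, keeping 101.482575.
Round 1 (the plaintiff proposes): the defendant can get 101.482575 next round, worth 0.75 × 101.482575 = 76.11193125 now. The plaintiff offers 76.11193125 and keeps 150 − 76.11193125 = 73.88806875.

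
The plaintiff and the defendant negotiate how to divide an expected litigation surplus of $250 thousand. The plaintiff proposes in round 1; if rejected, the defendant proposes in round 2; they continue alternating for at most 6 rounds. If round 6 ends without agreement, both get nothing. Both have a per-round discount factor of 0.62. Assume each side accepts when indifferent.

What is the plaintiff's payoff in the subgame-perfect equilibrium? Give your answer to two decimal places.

145.56

Round 6 (the defendant proposes): rejection yields 0 for the plaintiff; the defendant offers 0 and keeps 250.
Round 5 (the plaintiff proposes): the defendant can get 250 next round, worth 0.62 × 250 = 155 now. The plaintiff offers 155 and keeps 250 − 155 = 95.
Round 4 (the defendant proposes): the plaintiff can get 95 next round, worth 0.62 × 95 = 58.9 now, so the defendant offers 58.9, keeping 191.1.
Round 3 (the plaintiff proposes): the defendant can get 191.1 next round, worth 0.62 × 191.1 = 118.482 now. The plaintiff offers 118.482 and keeps 250 − 118.482 = 131.518.
Round 2 (the defendant proposes): the plaintiff can get 131.518 next round, worth 0.62 × 131.518 = 81.54116 now, so the defendant offers 81.54116, keeping 168.45884.
Round 1 (the plaintiff proposes): the defendant can get 168.45884 next round, worth 0.62 × 168.45884 = 104.4444808 now, so the plaintiff offers 104.4444808, keeping 145.5555192.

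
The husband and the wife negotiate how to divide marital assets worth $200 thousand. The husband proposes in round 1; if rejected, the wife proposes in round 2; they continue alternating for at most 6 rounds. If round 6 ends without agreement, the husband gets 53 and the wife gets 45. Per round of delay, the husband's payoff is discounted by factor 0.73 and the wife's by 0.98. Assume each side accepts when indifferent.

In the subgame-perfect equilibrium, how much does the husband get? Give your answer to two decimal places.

35.49

By backward induction:
Round 6 (the wife proposes): the husband gets 53 if talks fail, so the wife offers 53 and keeps 147.
Round 5 (the husband proposes): the wife can get 147 next round, worth 0.98 × 147 = 144.06 now. The husband offers 144.06 and keeps 200 − 144.06 = 55.94.
Round 4 (the wife proposes): the husband can get 55.94 next round, worth 0.73 × 55.94 = 40.8362 now; the wife offers that and keeps 159.1638.
Round 3 (the husband proposes): the wife can get 159.1638 next round, worth 0.98 × 159.1638 = 155.980524 now; the husband offers that and keeps 44.019476.
Round 2 (the wife proposes): the husband can get 44.019476 next round, worth 0.73 × 44.019476 = 32.13421748 now; the wife offers that and keeps 167.86578252.
Round 1 (the husband proposes): the wife can get 167.86578252 next round, worth 0.98 × 167.86578252 = 164.5084668696 now; the husband offers that and keeps 35.4915331304.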